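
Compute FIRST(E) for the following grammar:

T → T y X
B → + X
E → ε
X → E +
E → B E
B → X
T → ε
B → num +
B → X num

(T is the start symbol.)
{ '+', 'num', ε }

FIRST sets of the other non-terminals involved (by the same procedure, iterated to a fixed point):
  FIRST(B) = { '+', 'num' }

From E → ε:
  - ε-production, so ε ∈ FIRST(E)
From E → B E:
  - B is a non-terminal: add FIRST(B) \ {ε} = { '+', 'num' }
    B is not nullable, so stop

Collecting: FIRST(E) = { '+', 'num', ε }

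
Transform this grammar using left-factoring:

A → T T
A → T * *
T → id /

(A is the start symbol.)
Left-factoring transforms A → αβ₁ | αβ₂ into A → αA' and A' → β₁ | β₂
(α is the longest common prefix among the alternatives). Repeat until
no nonterminal has two alternatives with a common prefix.

Round 1: A has alternatives sharing prefix 'T'. Introduce A': A → T A'
  Add: A' → T
  Add: A' → * *

No remaining common prefixes — done.

Resulting grammar:
A → T A'
A' → T
A' → * *
T → id /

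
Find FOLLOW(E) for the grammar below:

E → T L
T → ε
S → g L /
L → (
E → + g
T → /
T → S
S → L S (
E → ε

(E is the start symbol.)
{ $ }

To compute FOLLOW(E), find every occurrence of E on a right-hand side N → α E β: add FIRST(β) \ {ε}, and if β is empty or nullable also add FOLLOW(N). Iterate to a fixed point.

E is the start symbol, so $ ∈ FOLLOW(E).
E does not occur on any right-hand side.

Taking the union: FOLLOW(E) = { $ }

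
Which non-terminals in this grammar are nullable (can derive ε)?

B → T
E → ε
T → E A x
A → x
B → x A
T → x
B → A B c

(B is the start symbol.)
ε-productions: E → ε
So E is immediately nullable.
No further non-terminal can be added: every production for the remaining non-terminals contains a terminal or a non-nullable non-terminal.
Nullable = { 'E' }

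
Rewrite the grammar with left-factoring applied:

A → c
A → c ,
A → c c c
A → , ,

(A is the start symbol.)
A → c A'
A' → ε
A' → ,
A' → c c
A → , ,

Left-factoring transforms A → αβ₁ | αβ₂ into A → αA' and A' → β₁ | β₂
(α is the longest common prefix among the alternatives). Repeat until
no nonterminal has two alternatives with a common prefix.

Round 1: A has alternatives sharing prefix 'c'. Introduce A': A → c A'
  Add: A' → ε
  Add: A' → ,
  Add: A' → c c

No remaining common prefixes — done.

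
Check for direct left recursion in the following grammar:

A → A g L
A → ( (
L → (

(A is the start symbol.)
Yes, A is left-recursive

Direct left recursion occurs when N → N α for some non-terminal N (the right-hand side begins with the left-hand side itself).

A → A g L: LEFT RECURSIVE (starts with A)
A → ( (: starts with '('
L → (: starts with '('

The grammar has direct left recursion on: A.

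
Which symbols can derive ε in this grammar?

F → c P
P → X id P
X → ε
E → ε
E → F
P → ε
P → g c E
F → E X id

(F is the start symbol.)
{ 'E', 'P', 'X' }

A non-terminal is nullable if it can derive ε (the empty string): either it has an ε-production, or it has a production whose right-hand side consists entirely of nullable non-terminals.

ε-productions: X → ε, E → ε, P → ε
So X, E, P are immediately nullable.
No further non-terminal can be added: every production for the remaining non-terminals contains a terminal or a non-nullable non-terminal.
Nullable = { 'E', 'P', 'X' }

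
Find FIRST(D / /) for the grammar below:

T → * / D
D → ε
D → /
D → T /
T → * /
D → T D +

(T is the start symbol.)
FIRST sets of the non-terminals involved (from the grammar, by fixed-point iteration):
  FIRST(D) = { '*', '/', ε }

To compute FIRST(D / /), process the symbols left to right:
Symbol D is a non-terminal. Add FIRST(D) \ {ε} = { '*', '/' }
D is nullable (ε ∈ FIRST(D)), continue to the next symbol.
Symbol / is a terminal. Add '/' and stop.
FIRST(D / /) = { '*', '/' }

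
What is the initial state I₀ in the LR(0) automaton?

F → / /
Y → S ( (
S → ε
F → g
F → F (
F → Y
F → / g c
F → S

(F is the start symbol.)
{ [F → . / /], [F → . / g c], [F → . F (], [F → . S], [F → . Y], [F → . g], [F' → . F], [S → .], [Y → . S ( (] }

First, augment the grammar with F' → F
I₀ = CLOSURE({ [F' → . F] }):
  [F' → . F] has the dot before F: add [F → . / /], [F → . g], [F → . F (], [F → . Y], [F → . / g c], [F → . S]
  [F → . Y] has the dot before Y: add [Y → . S ( (]
  [F → . S] has the dot before S: add [S → .]
No further items can be added.

I₀ = { [F → . / /], [F → . / g c], [F → . F (], [F → . S], [F → . Y], [F → . g], [F' → . F], [S → .], [Y → . S ( (] }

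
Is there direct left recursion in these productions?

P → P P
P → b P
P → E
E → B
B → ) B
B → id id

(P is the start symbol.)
P → P P: LEFT RECURSIVE (starts with P)
P → b P: starts with b
P → E: starts with E
E → B: starts with B
B → ) B: starts with ')'
B → id id: starts with id

The grammar has direct left recursion on: P.

Answer: Yes, P is left-recursive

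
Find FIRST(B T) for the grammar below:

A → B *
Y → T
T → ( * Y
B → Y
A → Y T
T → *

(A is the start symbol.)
{ '(', '*' }

FIRST sets of the non-terminals involved (from the grammar, by fixed-point iteration):
  FIRST(B) = { '(', '*' }

To compute FIRST(B T), process the symbols left to right:
Symbol B is a non-terminal. Add FIRST(B) \ {ε} = { '(', '*' }
B is not nullable (ε ∉ FIRST(B)), so stop here.
FIRST(B T) = { '(', '*' }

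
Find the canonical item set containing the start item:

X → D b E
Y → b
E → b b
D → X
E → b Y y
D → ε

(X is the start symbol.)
{ [D → . X], [D → .], [X → . D b E], [X' → . X] }

First, augment the grammar with X' → X
I₀ = CLOSURE({ [X' → . X] }):
  [X' → . X] has the dot before X: add [X → . D b E]
  [X → . D b E] has the dot before D: add [D → . X], [D → .]
No further items can be added.

I₀ = { [D → . X], [D → .], [X → . D b E], [X' → . X] }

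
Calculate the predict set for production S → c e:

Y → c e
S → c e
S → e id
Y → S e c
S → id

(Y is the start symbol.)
PREDICT(S → c e) = (FIRST(RHS) \ {ε}) ∪ (FOLLOW(S) if ε ∈ FIRST(RHS), i.e. RHS ⇒* ε)
FIRST(c e) = { 'c' }
ε ∉ FIRST(c e), so FOLLOW(S) is not added.
PREDICT(S → c e) = { 'c' }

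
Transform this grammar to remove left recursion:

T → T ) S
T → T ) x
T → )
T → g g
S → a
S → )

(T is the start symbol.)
T is directly left-recursive. The standard transformation for
  A → A α₁ | ... | A α_m | β₁ | ... | β_n
is
  A  → β₁ A' | ... | β_n A'
  A' → α₁ A' | ... | α_m A' | ε

T → ) becomes T → ) T'
T → g g becomes T → g g T'
T → T ) S becomes T' → ) S T'
T → T ) x becomes T' → ) x T'
Add T' → ε

Productions for other non-terminals are unchanged:
  S → a
  S → )

Resulting grammar:
T → ) T'
T → g g T'
T' → ) S T'
T' → ) x T'
T' → ε
S → a
S → )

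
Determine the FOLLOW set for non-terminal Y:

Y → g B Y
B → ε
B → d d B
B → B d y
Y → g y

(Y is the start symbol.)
{ $ }

To compute FOLLOW(Y), find every occurrence of Y on a right-hand side N → α Y β: add FIRST(β) \ {ε}, and if β is empty or nullable also add FOLLOW(N). Iterate to a fixed point.

Y is the start symbol, so $ ∈ FOLLOW(Y).
In Y → g B Y: Y is at the end; this adds FOLLOW(Y) to itself — nothing new

Taking the union: FOLLOW(Y) = { $ }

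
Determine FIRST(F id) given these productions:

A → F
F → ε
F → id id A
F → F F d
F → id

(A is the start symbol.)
{ 'd', 'id' }

FIRST sets of the non-terminals involved (from the grammar, by fixed-point iteration):
  FIRST(F) = { 'd', 'id', ε }

To compute FIRST(F id), process the symbols left to right:
Symbol F is a non-terminal. Add FIRST(F) \ {ε} = { 'd', 'id' }
F is nullable (ε ∈ FIRST(F)), continue to the next symbol.
Symbol id is a terminal. Add 'id' and stop.
FIRST(F id) = { 'd', 'id' }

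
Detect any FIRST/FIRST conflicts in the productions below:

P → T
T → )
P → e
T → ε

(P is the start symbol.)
A FIRST/FIRST conflict occurs when two productions N → α and N → β for the same non-terminal have FIRST(α) ∩ FIRST(β) ≠ ∅ (with ε ∈ FIRST of a nullable right-hand side, so two nullable alternatives also conflict).

FIRST sets of the non-terminals at (or reachable through a nullable prefix from) the front of some alternative:
  FIRST(T) = { ')', ε }

Productions for P:
  P → T: FIRST = { ')', ε }
  P → e: FIRST = { 'e' }
Productions for T:
  T → ): FIRST = { ')' }
  T → ε: FIRST = { ε }

All alternatives of each non-terminal have pairwise disjoint FIRST sets.

Answer: No FIRST/FIRST conflicts.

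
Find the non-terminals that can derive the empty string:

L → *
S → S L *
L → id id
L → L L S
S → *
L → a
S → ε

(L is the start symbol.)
{ 'S' }

ε-productions: S → ε
So S is immediately nullable.
No further non-terminal can be added: every production for the remaining non-terminals contains a terminal or a non-nullable non-terminal.
Nullable = { 'S' }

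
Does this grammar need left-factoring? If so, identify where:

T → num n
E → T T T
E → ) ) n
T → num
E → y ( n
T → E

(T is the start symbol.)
Left-factoring is needed when two productions for the same non-terminal
share a common prefix on the right-hand side.

Productions for T:
  T → num n
  T → num
  T → E
Productions for E:
  E → T T T
  E → ) ) n
  E → y ( n

Found common prefix 'num' in productions for T

Answer: Yes, T has productions with common prefix 'num'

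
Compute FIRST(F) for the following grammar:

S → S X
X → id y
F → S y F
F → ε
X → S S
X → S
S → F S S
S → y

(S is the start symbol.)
{ 'y', ε }

To compute FIRST(F), examine every production with F on the left-hand side, reading each right-hand side left to right until a non-nullable symbol is reached.

FIRST sets of the other non-terminals involved (by the same procedure, iterated to a fixed point):
  FIRST(S) = { 'y' }

From F → S y F:
  - S is a non-terminal: add FIRST(S) \ {ε} = { 'y' }
    S is not nullable, so stop
From F → ε:
  - ε-production, so ε ∈ FIRST(F)

Collecting: FIRST(F) = { 'y', ε }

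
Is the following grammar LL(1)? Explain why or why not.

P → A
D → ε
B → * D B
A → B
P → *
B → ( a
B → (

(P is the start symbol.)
Relevant sets:
  FIRST(A) = { '(', '*' }

For P:
  PREDICT(P → A) = { '(', '*' }
  PREDICT(P → '*') = { '*' }
For B:
  PREDICT(B → '*' D B) = { '*' }
  PREDICT(B → '(' a) = { '(' }
  PREDICT(B → '(') = { '(' }
D, A have a single production, so nothing to check there.

Conflict found: Predict set conflict for P: { '*' }
The grammar is NOT LL(1).

Answer: No. Predict set conflict for P: { '*' }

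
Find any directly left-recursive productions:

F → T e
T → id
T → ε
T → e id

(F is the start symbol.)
Direct left recursion occurs when N → N α for some non-terminal N (the right-hand side begins with the left-hand side itself).

F → T e: starts with T
T → id: starts with id
T → ε: starts with ε
T → e id: starts with e

No direct left recursion found.

Answer: No direct left recursion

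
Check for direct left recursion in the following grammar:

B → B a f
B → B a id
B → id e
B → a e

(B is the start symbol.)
Yes, B is left-recursive

Direct left recursion occurs when N → N α for some non-terminal N (the right-hand side begins with the left-hand side itself).

B → B a f: LEFT RECURSIVE (starts with B)
B → B a id: LEFT RECURSIVE (starts with B)
B → id e: starts with id
B → a e: starts with a

The grammar has direct left recursion on: B.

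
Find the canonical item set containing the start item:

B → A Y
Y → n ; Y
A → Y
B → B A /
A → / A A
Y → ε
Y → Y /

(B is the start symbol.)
First, augment the grammar with B' → B
I₀ = CLOSURE({ [B' → . B] }):
  [B' → . B] has the dot before B: add [B → . A Y], [B → . B A /]
  [B → . A Y] has the dot before A: add [A → . Y], [A → . / A A]
  [A → . Y] has the dot before Y: add [Y → . n ; Y], [Y → .], [Y → . Y /]
No further items can be added.

I₀ = { [A → . / A A], [A → . Y], [B → . A Y], [B → . B A /], [B' → . B], [Y → . Y /], [Y → . n ; Y], [Y → .] }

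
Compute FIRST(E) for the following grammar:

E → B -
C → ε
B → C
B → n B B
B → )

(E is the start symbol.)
To compute FIRST(E), examine every production with E on the left-hand side, reading each right-hand side left to right until a non-nullable symbol is reached.

FIRST sets of the other non-terminals involved (by the same procedure, iterated to a fixed point):
  FIRST(B) = { ')', 'n', ε }

From E → B -:
  - B is a non-terminal: add FIRST(B) \ {ε} = { ')', 'n' }
    B is nullable, so continue to the next symbol
  - '-' is a terminal: add '-' and stop

Collecting: FIRST(E) = { ')', '-', 'n' }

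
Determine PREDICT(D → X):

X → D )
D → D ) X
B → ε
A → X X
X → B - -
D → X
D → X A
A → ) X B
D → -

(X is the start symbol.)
PREDICT(D → X) = (FIRST(RHS) \ {ε}) ∪ (FOLLOW(D) if ε ∈ FIRST(RHS), i.e. RHS ⇒* ε)
FIRST(X) = { '-' }
FIRST(X) = { '-' }
ε ∉ FIRST(X), so FOLLOW(D) is not added.
PREDICT(D → X) = { '-' }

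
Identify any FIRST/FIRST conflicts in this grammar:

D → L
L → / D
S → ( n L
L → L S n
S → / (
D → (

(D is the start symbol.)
Yes. L → '/' D / L → L S n on { '/' }

FIRST sets of the non-terminals at (or reachable through a nullable prefix from) the front of some alternative:
  FIRST(L) = { '/' }

Productions for D:
  D → L: FIRST = { '/' }
  D → (: FIRST = { '(' }
Productions for L:
  L → / D: FIRST = { '/' }
  L → L S n: FIRST = { '/' }
Productions for S:
  S → ( n L: FIRST = { '(' }
  S → / (: FIRST = { '/' }

Conflict for L: L → / D and L → L S n
  Overlap: { '/' }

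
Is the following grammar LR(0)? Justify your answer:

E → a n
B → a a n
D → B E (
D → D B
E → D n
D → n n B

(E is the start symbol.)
Yes, the grammar is LR(0)

Augment with E' → E and build the canonical LR(0) collection (I0 = CLOSURE({[E' → . E]}), then GOTO on every symbol after a dot until no new states appear). It has 16 states:
  I0: { [B → . a a n], [D → . B E (], [D → . D B], [D → . n n B], [E → . D n], [E → . a n], [E' → . E] }  — shift
  I1: { [B → . a a n], [D → . B E (], [D → . D B], [D → . n n B], [D → B . E (], [E → . D n], [E → . a n] }  — shift
  I2: { [B → . a a n], [D → D . B], [E → D . n] }  — shift
  I3: { [E' → E .] }  — accept
  I4: { [B → a . a n], [E → a . n] }  — shift
  I5: { [D → n . n B] }  — shift
  I6: { [B → . a a n], [D → n n . B] }  — shift
  I7: { [D → n n B .] }  — reduce
  I8: { [B → a . a n] }  — shift
  I9: { [B → a a . n] }  — shift
  I10: { [B → a a n .] }  — reduce
  I11: { [E → a n .] }  — reduce
  I12: { [D → D B .] }  — reduce
  I13: { [E → D n .] }  — reduce
  I14: { [D → B E . (] }  — shift
  I15: { [D → B E ( .] }  — reduce

Every state is either a pure shift/goto state or contains exactly one complete item and nothing to shift — no conflicts. The grammar is LR(0).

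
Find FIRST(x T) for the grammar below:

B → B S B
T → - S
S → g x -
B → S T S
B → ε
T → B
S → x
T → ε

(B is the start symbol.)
{ 'x' }

To compute FIRST(x T), process the symbols left to right:
Symbol x is a terminal. Add 'x' and stop.
FIRST(x T) = { 'x' }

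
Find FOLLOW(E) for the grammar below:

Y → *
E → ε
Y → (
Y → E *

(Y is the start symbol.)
To compute FOLLOW(E), find every occurrence of E on a right-hand side N → α E β: add FIRST(β) \ {ε}, and if β is empty or nullable also add FOLLOW(N). Iterate to a fixed point.

In Y → E *: E is followed by '*', add FIRST('*') \ {ε} = { '*' }

Taking the union: FOLLOW(E) = { '*' }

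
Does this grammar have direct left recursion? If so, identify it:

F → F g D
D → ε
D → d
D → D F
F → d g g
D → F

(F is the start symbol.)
Yes, F, D are left-recursive

F → F g D: LEFT RECURSIVE (starts with F)
D → ε: starts with ε
D → d: starts with d
D → D F: LEFT RECURSIVE (starts with D)
F → d g g: starts with d
D → F: starts with F

The grammar has direct left recursion on: F, D.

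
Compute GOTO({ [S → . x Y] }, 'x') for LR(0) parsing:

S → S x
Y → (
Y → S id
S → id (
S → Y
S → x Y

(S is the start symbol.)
GOTO(I, 'x') = CLOSURE({ [A → αX.β] : [A → α.Xβ] ∈ I, X = 'x' })

Items with dot before 'x', with the dot advanced:
  [S → . x Y] → [S → x . Y]
Closure of the advanced items:
  [S → x . Y] has the dot before Y: add [Y → . (], [Y → . S id]
  [Y → . S id] has the dot before S: add [S → . S x], [S → . id (], [S → . Y], [S → . x Y]

GOTO = { [S → . S x], [S → . Y], [S → . id (], [S → . x Y], [S → x . Y], [Y → . (], [Y → . S id] }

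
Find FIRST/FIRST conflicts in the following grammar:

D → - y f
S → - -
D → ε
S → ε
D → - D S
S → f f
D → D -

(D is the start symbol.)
FIRST sets of the non-terminals at (or reachable through a nullable prefix from) the front of some alternative:
  FIRST(D) = { '-', ε }

Productions for D:
  D → - y f: FIRST = { '-' }
  D → ε: FIRST = { ε }
  D → - D S: FIRST = { '-' }
  D → D -: FIRST = { '-' }
Productions for S:
  S → - -: FIRST = { '-' }
  S → ε: FIRST = { ε }
  S → f f: FIRST = { 'f' }

Conflict for D: D → - y f and D → - D S
  Overlap: { '-' }
Conflict for D: D → - y f and D → D -
  Overlap: { '-' }
Conflict for D: D → - D S and D → D -
  Overlap: { '-' }

Answer: Yes. D → '-' y f / D → '-' D S on { '-' }; D → '-' y f / D → D '-' on { '-' }; D → '-' D S / D → D '-' on { '-' }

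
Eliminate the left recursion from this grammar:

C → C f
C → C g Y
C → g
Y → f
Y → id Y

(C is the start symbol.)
C → g C'
C' → f C'
C' → g Y C'
C' → ε
Y → f
Y → id Y

C is directly left-recursive. The standard transformation for
  A → A α₁ | ... | A α_m | β₁ | ... | β_n
is
  A  → β₁ A' | ... | β_n A'
  A' → α₁ A' | ... | α_m A' | ε

C → g becomes C → g C'
C → C f becomes C' → f C'
C → C g Y becomes C' → g Y C'
Add C' → ε

Productions for other non-terminals are unchanged:
  Y → f
  Y → id Y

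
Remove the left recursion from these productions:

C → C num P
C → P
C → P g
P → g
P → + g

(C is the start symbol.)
C is directly left-recursive. The standard transformation for
  A → A α₁ | ... | A α_m | β₁ | ... | β_n
is
  A  → β₁ A' | ... | β_n A'
  A' → α₁ A' | ... | α_m A' | ε

C → P becomes C → P C'
C → P g becomes C → P g C'
C → C num P becomes C' → num P C'
Add C' → ε

Productions for other non-terminals are unchanged:
  P → g
  P → + g

Resulting grammar:
C → P C'
C → P g C'
C' → num P C'
C' → ε
P → g
P → + g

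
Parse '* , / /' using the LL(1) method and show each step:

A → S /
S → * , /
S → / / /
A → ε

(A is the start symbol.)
LL(1) parsing maintains a stack (initially the start symbol over $) and the input. At each step: if the stack top is a terminal, match it against the current input token; if it is a non-terminal N, replace it with the RHS of M[N, lookahead] (the unique production whose predict set contains the lookahead).

Stack is shown with the top on the left.

Stack      Input      Action
----------------------------
A $        * , / / $  output A → S /
S / $      * , / / $  output S → * , /
* , / / $  * , / / $  match '*'
, / / $    , / / $    match ','
/ / $      / / $      match '/'
/ $        / $        match '/'
$          $          accept

The string is accepted.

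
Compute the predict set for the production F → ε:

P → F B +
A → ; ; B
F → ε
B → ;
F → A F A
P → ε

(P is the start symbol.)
PREDICT(F → ε) = (FIRST(RHS) \ {ε}) ∪ (FOLLOW(F) if ε ∈ FIRST(RHS), i.e. RHS ⇒* ε)
The right-hand side is ε (FIRST(ε) = { ε }), so the predict set is FOLLOW(F) = { ';' }
PREDICT(F → ε) = { ';' }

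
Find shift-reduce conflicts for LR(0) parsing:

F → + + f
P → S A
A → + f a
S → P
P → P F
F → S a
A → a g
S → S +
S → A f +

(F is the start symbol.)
Augment with F' → F and build the canonical LR(0) collection (I0 = CLOSURE({[F' → . F]}), then GOTO on every symbol after a dot until no new states appear). It has 18 states:
  I0: { [A → . + f a], [A → . a g], [F → . + + f], [F → . S a], [F' → . F], [P → . P F], [P → . S A], [S → . A f +], [S → . P], [S → . S +] }  — shift
  I1: { [A → + . f a], [F → + . + f] }  — shift
  I2: { [S → A . f +] }  — shift
  I3: { [F' → F .] }  — accept
  I4: { [A → . + f a], [A → . a g], [F → . + + f], [F → . S a], [P → . P F], [P → . S A], [P → P . F], [S → . A f +], [S → . P], [S → . S +], [S → P .] }  — shift, reduce
  I5: { [A → . + f a], [A → . a g], [F → S . a], [P → S . A], [S → S . +] }  — shift
  I6: { [A → a . g] }  — shift
  I7: { [A → a g .] }  — reduce
  I8: { [A → + . f a], [S → S + .] }  — shift, reduce
  I9: { [P → S A .] }  — reduce
  I10: { [A → a . g], [F → S a .] }  — shift, reduce
  I11: { [A → + f . a] }  — shift
  I12: { [A → + f a .] }  — reduce
  I13: { [P → P F .] }  — reduce
  I14: { [S → A f . +] }  — shift
  I15: { [S → A f + .] }  — reduce
  I16: { [F → + + . f] }  — shift
  I17: { [F → + + f .] }  — reduce

I4 contains reduce item [S → P .] and shift items [A → . + f a], [A → . a g], [F → . + + f] — shift-reduce conflict.
I8 contains reduce item [S → S + .] and shift item [A → + . f a] — shift-reduce conflict.
I10 contains reduce item [F → S a .] and shift item [A → a . g] — shift-reduce conflict.

Answer: Yes — I4: [S → P .] vs [A → . + f a]; I8: [S → S + .] vs [A → + . f a]; I10: [F → S a .] vs [A → a . g]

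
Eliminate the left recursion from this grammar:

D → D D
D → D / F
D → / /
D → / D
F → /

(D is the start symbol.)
D is directly left-recursive. The standard transformation for
  A → A α₁ | ... | A α_m | β₁ | ... | β_n
is
  A  → β₁ A' | ... | β_n A'
  A' → α₁ A' | ... | α_m A' | ε

D → / / becomes D → / / D'
D → / D becomes D → / D D'
D → D D becomes D' → D D'
D → D / F becomes D' → / F D'
Add D' → ε

Productions for other non-terminals are unchanged:
  F → /

Resulting grammar:
D → / / D'
D → / D D'
D' → D D'
D' → / F D'
D' → ε
F → /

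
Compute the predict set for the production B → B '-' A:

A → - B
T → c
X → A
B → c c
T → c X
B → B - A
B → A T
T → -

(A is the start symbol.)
PREDICT(B → B '-' A) = (FIRST(RHS) \ {ε}) ∪ (FOLLOW(B) if ε ∈ FIRST(RHS), i.e. RHS ⇒* ε)
FIRST(B) = { '-', 'c' }
FIRST(B '-' A) = { '-', 'c' }
ε ∉ FIRST(B '-' A), so FOLLOW(B) is not added.
PREDICT(B → B '-' A) = { '-', 'c' }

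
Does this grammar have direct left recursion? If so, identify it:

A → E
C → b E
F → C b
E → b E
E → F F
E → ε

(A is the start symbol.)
A → E: starts with E
C → b E: starts with b
F → C b: starts with C
E → b E: starts with b
E → F F: starts with F
E → ε: starts with ε

No direct left recursion found.

Answer: No direct left recursion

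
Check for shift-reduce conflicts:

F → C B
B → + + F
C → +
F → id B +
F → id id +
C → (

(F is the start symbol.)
No shift-reduce conflicts

A shift-reduce conflict occurs when an LR(0) state has both:
  - a complete (reduce) item [A → α .] (dot at the end), and
  - a shift item [B → β . c γ] (dot before a terminal).

Augment with F' → F and build the canonical LR(0) collection (I0 = CLOSURE({[F' → . F]}), then GOTO on every symbol after a dot until no new states appear). It has 14 states:
  I0: { [C → . (], [C → . +], [F → . C B], [F → . id B +], [F → . id id +], [F' → . F] }  — shift
  I1: { [C → ( .] }  — reduce
  I2: { [C → + .] }  — reduce
  I3: { [B → . + + F], [F → C . B] }  — shift
  I4: { [F' → F .] }  — accept
  I5: { [B → . + + F], [F → id . B +], [F → id . id +] }  — shift
  I6: { [B → + . + F] }  — shift
  I7: { [F → id B . +] }  — shift
  I8: { [F → id id . +] }  — shift
  I9: { [F → id id + .] }  — reduce
  I10: { [F → id B + .] }  — reduce
  I11: { [B → + + . F], [C → . (], [C → . +], [F → . C B], [F → . id B +], [F → . id id +] }  — shift
  I12: { [B → + + F .] }  — reduce
  I13: { [F → C B .] }  — reduce

No state contains both a complete item and a shift item.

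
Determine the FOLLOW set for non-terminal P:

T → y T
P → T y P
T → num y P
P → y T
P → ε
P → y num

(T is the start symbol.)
{ $, 'y' }

In P → T y P: P is at the end; this adds FOLLOW(P) to itself — nothing new
In T → num y P: P is at the end, add FOLLOW(T)

The FOLLOW sets referred to above (computed the same way, to a fixed point):
  FOLLOW(T) = { $, 'y' }

Taking the union: FOLLOW(P) = { $, 'y' }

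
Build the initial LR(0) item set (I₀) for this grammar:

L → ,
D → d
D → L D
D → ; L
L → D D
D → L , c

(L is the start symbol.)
First, augment the grammar with L' → L
I₀ = CLOSURE({ [L' → . L] }):
  [L' → . L] has the dot before L: add [L → . ,], [L → . D D]
  [L → . D D] has the dot before D: add [D → . d], [D → . L D], [D → . ; L], [D → . L , c]
No further items can be added.

I₀ = { [D → . ; L], [D → . L , c], [D → . L D], [D → . d], [L → . ,], [L → . D D], [L' → . L] }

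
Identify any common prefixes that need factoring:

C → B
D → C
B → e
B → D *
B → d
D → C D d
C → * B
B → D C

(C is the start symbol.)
Left-factoring is needed when two productions for the same non-terminal
share a common prefix on the right-hand side.

Productions for C:
  C → B
  C → * B
Productions for D:
  D → C
  D → C D d
Productions for B:
  B → e
  B → D *
  B → d
  B → D C

Found common prefix 'C' in productions for D
Found common prefix 'D' in productions for B

Answer: Yes, D has productions with common prefix 'C'; B has productions with common prefix 'D'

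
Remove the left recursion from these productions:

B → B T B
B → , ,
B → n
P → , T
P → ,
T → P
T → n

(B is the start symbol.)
B is directly left-recursive. The standard transformation for
  A → A α₁ | ... | A α_m | β₁ | ... | β_n
is
  A  → β₁ A' | ... | β_n A'
  A' → α₁ A' | ... | α_m A' | ε

B → , , becomes B → , , B'
B → n becomes B → n B'
B → B T B becomes B' → T B B'
Add B' → ε

Productions for other non-terminals are unchanged:
  P → , T
  P → ,
  T → P
  T → n

Resulting grammar:
B → , , B'
B → n B'
B' → T B B'
B' → ε
P → , T
P → ,
T → P
T → n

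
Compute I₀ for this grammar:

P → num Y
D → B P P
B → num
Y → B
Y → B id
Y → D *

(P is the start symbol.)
First, augment the grammar with P' → P
I₀ = CLOSURE({ [P' → . P] }):
  [P' → . P] has the dot before P: add [P → . num Y]
No further items can be added.

I₀ = { [P → . num Y], [P' → . P] }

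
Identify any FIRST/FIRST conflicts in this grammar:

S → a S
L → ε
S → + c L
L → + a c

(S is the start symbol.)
A FIRST/FIRST conflict occurs when two productions N → α and N → β for the same non-terminal have FIRST(α) ∩ FIRST(β) ≠ ∅ (with ε ∈ FIRST of a nullable right-hand side, so two nullable alternatives also conflict).

Productions for S:
  S → a S: FIRST = { 'a' }
  S → + c L: FIRST = { '+' }
Productions for L:
  L → ε: FIRST = { ε }
  L → + a c: FIRST = { '+' }

All alternatives of each non-terminal have pairwise disjoint FIRST sets.

Answer: No FIRST/FIRST conflicts.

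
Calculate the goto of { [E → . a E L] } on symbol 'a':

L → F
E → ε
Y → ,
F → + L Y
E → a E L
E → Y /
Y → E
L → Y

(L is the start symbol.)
{ [E → . Y /], [E → . a E L], [E → .], [E → a . E L], [Y → . ,], [Y → . E] }

GOTO(I, 'a') = CLOSURE({ [A → αX.β] : [A → α.Xβ] ∈ I, X = 'a' })

Items with dot before 'a', with the dot advanced:
  [E → . a E L] → [E → a . E L]
Closure of the advanced items:
  [E → a . E L] has the dot before E: add [E → .], [E → . a E L], [E → . Y /]
  [E → . Y /] has the dot before Y: add [Y → . ,], [Y → . E]

GOTO = { [E → . Y /], [E → . a E L], [E → .], [E → a . E L], [Y → . ,], [Y → . E] }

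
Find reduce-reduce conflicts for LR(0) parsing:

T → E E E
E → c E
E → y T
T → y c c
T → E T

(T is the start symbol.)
No reduce-reduce conflicts

A reduce-reduce conflict occurs when an LR(0) state has two complete items [A → α .] and [B → β .] — both call for a reduction, and with no lookahead the parser cannot choose between them.

Augment with T' → T and build the canonical LR(0) collection (I0 = CLOSURE({[T' → . T]}), then GOTO on every symbol after a dot until no new states appear). It has 13 states:
  I0: { [E → . c E], [E → . y T], [T → . E E E], [T → . E T], [T → . y c c], [T' → . T] }  — shift
  I1: { [E → . c E], [E → . y T], [T → . E E E], [T → . E T], [T → . y c c], [T → E . E E], [T → E . T] }  — shift
  I2: { [T' → T .] }  — accept
  I3: { [E → . c E], [E → . y T], [E → c . E] }  — shift
  I4: { [E → . c E], [E → . y T], [E → y . T], [T → . E E E], [T → . E T], [T → . y c c], [T → y . c c] }  — shift
  I5: { [E → y T .] }  — reduce
  I6: { [E → . c E], [E → . y T], [E → c . E], [T → y c . c] }  — shift
  I7: { [E → c E .] }  — reduce
  I8: { [E → . c E], [E → . y T], [E → c . E], [T → y c c .] }  — shift, reduce
  I9: { [E → . c E], [E → . y T], [E → y . T], [T → . E E E], [T → . E T], [T → . y c c] }  — shift
  I10: { [E → . c E], [E → . y T], [T → . E E E], [T → . E T], [T → . y c c], [T → E . E E], [T → E . T], [T → E E . E] }  — shift
  I11: { [T → E T .] }  — reduce
  I12: { [E → . c E], [E → . y T], [T → . E E E], [T → . E T], [T → . y c c], [T → E . E E], [T → E . T], [T → E E . E], [T → E E E .] }  — shift, reduce

No state contains more than one complete item.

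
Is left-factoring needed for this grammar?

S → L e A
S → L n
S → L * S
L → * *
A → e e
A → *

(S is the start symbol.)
Left-factoring is needed when two productions for the same non-terminal
share a common prefix on the right-hand side.

Productions for S:
  S → L e A
  S → L n
  S → L * S
Productions for A:
  A → e e
  A → *

Found common prefix 'L' in productions for S

Answer: Yes, S has productions with common prefix 'L'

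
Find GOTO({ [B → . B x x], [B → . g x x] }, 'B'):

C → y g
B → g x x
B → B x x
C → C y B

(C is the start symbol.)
GOTO(I, 'B') = CLOSURE({ [A → αX.β] : [A → α.Xβ] ∈ I, X = 'B' })

Items with dot before 'B', with the dot advanced:
  [B → . B x x] → [B → B . x x]
Closure adds nothing (no advanced item has the dot before a non-terminal).

GOTO = { [B → B . x x] }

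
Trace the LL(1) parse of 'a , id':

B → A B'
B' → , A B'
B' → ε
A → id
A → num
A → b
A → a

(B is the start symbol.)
LL(1) parsing maintains a stack (initially the start symbol over $) and the input. At each step: if the stack top is a terminal, match it against the current input token; if it is a non-terminal N, replace it with the RHS of M[N, lookahead] (the unique production whose predict set contains the lookahead).

Stack is shown with the top on the left.

Stack     Input     Action
--------------------------
B $       a , id $  output B → A B'
A B' $    a , id $  output A → a
a B' $    a , id $  match 'a'
B' $      , id $    output B' → , A B'
, A B' $  , id $    match ','
A B' $    id $      output A → id
id B' $   id $      match 'id'
B' $      $         output B' → ε
$         $         accept

The string is accepted.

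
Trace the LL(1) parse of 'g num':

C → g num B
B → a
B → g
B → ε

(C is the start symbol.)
LL(1) parsing maintains a stack (initially the start symbol over $) and the input. At each step: if the stack top is a terminal, match it against the current input token; if it is a non-terminal N, replace it with the RHS of M[N, lookahead] (the unique production whose predict set contains the lookahead).

Stack is shown with the top on the left.

Stack      Input    Action
--------------------------
C $        g num $  output C → g num B
g num B $  g num $  match 'g'
num B $    num $    match 'num'
B $        $        output B → ε
$          $        accept

The string is accepted.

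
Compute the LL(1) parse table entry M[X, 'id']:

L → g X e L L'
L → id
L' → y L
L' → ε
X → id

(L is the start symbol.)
X → id

To find M[X, 'id'], we find productions for X where 'id' is in the predict set (PREDICT(N → α) = (FIRST(α) \ {ε}) ∪ (FOLLOW(N) if α ⇒* ε)).

X → id: PREDICT = { 'id' }
  'id' is in predict set, so this production goes in M[X, 'id']

M[X, 'id'] = X → id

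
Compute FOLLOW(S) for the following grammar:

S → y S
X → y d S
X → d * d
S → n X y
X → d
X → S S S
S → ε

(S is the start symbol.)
{ $, 'n', 'y' }

To compute FOLLOW(S), find every occurrence of S on a right-hand side N → α S β: add FIRST(β) \ {ε}, and if β is empty or nullable also add FOLLOW(N). Iterate to a fixed point.

S is the start symbol, so $ ∈ FOLLOW(S).
In S → y S: S is at the end; this adds FOLLOW(S) to itself — nothing new
In X → y d S: S is at the end, add FOLLOW(X)
In X → S S S: S is followed by S S, add FIRST(S S) \ {ε} = { 'n', 'y' }
  S S is nullable, so also add FOLLOW(X)
In X → S S S: S is followed by S, add FIRST(S) \ {ε} = { 'n', 'y' }
  S is nullable, so also add FOLLOW(X)
In X → S S S: S is at the end, add FOLLOW(X)

The FOLLOW sets referred to above (computed the same way, to a fixed point):
  FOLLOW(X) = { 'y' }

Taking the union: FOLLOW(S) = { $, 'n', 'y' }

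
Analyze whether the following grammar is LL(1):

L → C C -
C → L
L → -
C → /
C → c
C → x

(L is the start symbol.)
A grammar is LL(1) if for each non-terminal N with multiple productions, the predict sets of those productions are pairwise disjoint, where PREDICT(N → α) = (FIRST(α) \ {ε}) ∪ (FOLLOW(N) if α ⇒* ε).

Relevant sets:
  FIRST(C) = { '-', '/', 'c', 'x' }
  FIRST(L) = { '-', '/', 'c', 'x' }

For L:
  PREDICT(L → C C '-') = { '-', '/', 'c', 'x' }
  PREDICT(L → '-') = { '-' }
For C:
  PREDICT(C → L) = { '-', '/', 'c', 'x' }
  PREDICT(C → '/') = { '/' }
  PREDICT(C → c) = { 'c' }
  PREDICT(C → x) = { 'x' }

Conflict found: Predict set conflict for L: { '-' }
The grammar is NOT LL(1).

Answer: No. Predict set conflict for L: { '-' }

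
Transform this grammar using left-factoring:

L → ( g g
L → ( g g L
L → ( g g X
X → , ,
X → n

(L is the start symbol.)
Left-factoring transforms A → αβ₁ | αβ₂ into A → αA' and A' → β₁ | β₂
(α is the longest common prefix among the alternatives). Repeat until
no nonterminal has two alternatives with a common prefix.

Round 1: L has alternatives sharing prefix '( g g'. Introduce L': L → ( g g L'
  Add: L' → ε
  Add: L' → L
  Add: L' → X

No remaining common prefixes — done.

Resulting grammar:
L → ( g g L'
L' → ε
L' → L
L' → X
X → , ,
X → n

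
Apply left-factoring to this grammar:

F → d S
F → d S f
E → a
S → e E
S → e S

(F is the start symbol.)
F → d S F'
F' → ε
F' → f
E → a
S → e S'
S' → E
S' → S

Left-factoring transforms A → αβ₁ | αβ₂ into A → αA' and A' → β₁ | β₂
(α is the longest common prefix among the alternatives). Repeat until
no nonterminal has two alternatives with a common prefix.

Round 1: F has alternatives sharing prefix 'd S'. Introduce F': F → d S F'
  Add: F' → ε
  Add: F' → f

Round 2: S has alternatives sharing prefix 'e'. Introduce S': S → e S'
  Add: S' → E
  Add: S' → S

No remaining common prefixes — done.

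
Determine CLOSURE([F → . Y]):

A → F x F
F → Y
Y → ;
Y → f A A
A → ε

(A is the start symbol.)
{ [F → . Y], [Y → . ;], [Y → . f A A] }

Start with: [F → . Y]
  [F → . Y] has the dot before Y: add [Y → . ;], [Y → . f A A]
No further items can be added.

CLOSURE = { [F → . Y], [Y → . ;], [Y → . f A A] }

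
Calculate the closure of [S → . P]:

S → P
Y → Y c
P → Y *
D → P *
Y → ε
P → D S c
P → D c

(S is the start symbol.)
To compute CLOSURE, for each item [A → α.Bβ] where B is a non-terminal, add [B → .γ] for all productions B → γ; repeat for the newly added items until nothing changes.

Start with: [S → . P]
  [S → . P] has the dot before P: add [P → . Y *], [P → . D S c], [P → . D c]
  [P → . Y *] has the dot before Y: add [Y → . Y c], [Y → .]
  [P → . D S c] has the dot before D: add [D → . P *]
No further items can be added.

CLOSURE = { [D → . P *], [P → . D S c], [P → . D c], [P → . Y *], [S → . P], [Y → . Y c], [Y → .] }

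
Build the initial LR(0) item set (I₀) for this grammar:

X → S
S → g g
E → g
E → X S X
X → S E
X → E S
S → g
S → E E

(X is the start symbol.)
{ [E → . X S X], [E → . g], [S → . E E], [S → . g g], [S → . g], [X → . E S], [X → . S E], [X → . S], [X' → . X] }

First, augment the grammar with X' → X
I₀ = CLOSURE({ [X' → . X] }):
  [X' → . X] has the dot before X: add [X → . S], [X → . S E], [X → . E S]
  [X → . S] has the dot before S: add [S → . g g], [S → . g], [S → . E E]
  [X → . E S] has the dot before E: add [E → . g], [E → . X S X]
No further items can be added.

I₀ = { [E → . X S X], [E → . g], [S → . E E], [S → . g g], [S → . g], [X → . E S], [X → . S E], [X → . S], [X' → . X] }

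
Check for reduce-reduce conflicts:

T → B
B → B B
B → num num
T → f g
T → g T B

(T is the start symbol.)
A reduce-reduce conflict occurs when an LR(0) state has two complete items [A → α .] and [B → β .] — both call for a reduction, and with no lookahead the parser cannot choose between them.

Augment with T' → T and build the canonical LR(0) collection (I0 = CLOSURE({[T' → . T]}), then GOTO on every symbol after a dot until no new states appear). It has 11 states:
  I0: { [B → . B B], [B → . num num], [T → . B], [T → . f g], [T → . g T B], [T' → . T] }  — shift
  I1: { [B → . B B], [B → . num num], [B → B . B], [T → B .] }  — shift, reduce
  I2: { [T' → T .] }  — accept
  I3: { [T → f . g] }  — shift
  I4: { [B → . B B], [B → . num num], [T → . B], [T → . f g], [T → . g T B], [T → g . T B] }  — shift
  I5: { [B → num . num] }  — shift
  I6: { [B → num num .] }  — reduce
  I7: { [B → . B B], [B → . num num], [T → g T . B] }  — shift
  I8: { [B → . B B], [B → . num num], [B → B . B], [T → g T B .] }  — shift, reduce
  I9: { [B → . B B], [B → . num num], [B → B . B], [B → B B .] }  — shift, reduce
  I10: { [T → f g .] }  — reduce

No state contains more than one complete item.

Answer: No reduce-reduce conflicts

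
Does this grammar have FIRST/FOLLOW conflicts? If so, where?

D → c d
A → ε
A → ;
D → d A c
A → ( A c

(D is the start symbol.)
No FIRST/FOLLOW conflicts.

A FIRST/FOLLOW conflict occurs when a non-terminal N has a nullable alternative N → β (β ⇒* ε) and another alternative N → α with FIRST(α) ∩ FOLLOW(N) ≠ ∅: on such a lookahead the parser cannot decide between expanding α and letting N vanish via β.

Nullable non-terminals: A.

A: nullable alternative(s) A → ε; FOLLOW(A) = { 'c' }
  A → ε: FIRST \ {ε} = { } — this is the only nullable alternative, skip
  A → ;: FIRST \ {ε} = { ';' } — disjoint from FOLLOW(A)
  A → ( A c: FIRST \ {ε} = { '(' } — disjoint from FOLLOW(A)

D has no nullable alternative, so no FIRST/FOLLOW check is needed there.

No FIRST/FOLLOW conflicts found.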